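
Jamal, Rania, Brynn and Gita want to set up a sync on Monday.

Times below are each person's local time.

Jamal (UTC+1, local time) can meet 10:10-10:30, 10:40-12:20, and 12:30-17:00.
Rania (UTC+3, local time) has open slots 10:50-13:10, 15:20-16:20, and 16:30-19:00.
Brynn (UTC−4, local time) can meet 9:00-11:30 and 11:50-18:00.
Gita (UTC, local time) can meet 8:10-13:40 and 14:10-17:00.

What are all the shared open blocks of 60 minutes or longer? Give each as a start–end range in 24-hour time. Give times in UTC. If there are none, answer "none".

Jamal → UTC: 09:10–09:30, 09:40–11:20, 11:30–16:00.
Rania → UTC: 07:50–10:10, 12:20–13:20, 13:30–16:00.
Brynn → UTC: 13:00–15:30, 15:50–22:00.
Gita → UTC: 08:10–13:40, 14:10–17:00.
Jamal ∩ Rania: 09:10–09:30, 09:40–10:10, 12:20–13:20, 13:30–16:00.
Jamal ∩ Rania ∩ Brynn: 13:00–13:20, 13:30–15:30, 15:50–16:00.
Jamal ∩ Rania ∩ Brynn ∩ Gita: 13:00–13:20, 13:30–13:40, 14:10–15:30, 15:50–16:00.
Windows ≥ 60 min: 14:10–15:30.

14:10–15:30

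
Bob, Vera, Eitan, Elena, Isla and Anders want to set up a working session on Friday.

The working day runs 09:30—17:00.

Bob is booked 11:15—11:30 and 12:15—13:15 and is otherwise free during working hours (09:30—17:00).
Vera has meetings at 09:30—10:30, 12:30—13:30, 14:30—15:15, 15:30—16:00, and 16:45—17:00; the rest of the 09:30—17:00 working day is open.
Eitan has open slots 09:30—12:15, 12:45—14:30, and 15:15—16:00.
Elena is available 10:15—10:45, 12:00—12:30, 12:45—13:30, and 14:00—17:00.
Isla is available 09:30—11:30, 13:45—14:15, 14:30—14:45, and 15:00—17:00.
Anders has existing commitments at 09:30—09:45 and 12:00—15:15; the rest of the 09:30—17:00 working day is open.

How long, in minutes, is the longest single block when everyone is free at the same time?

15 minutes

Bob free within 09:30–17:00: 09:30–11:15, 11:30–12:15, 13:15–17:00.
Vera free within 09:30–17:00: 10:30–12:30, 13:30–14:30, 15:15–15:30, 16:00–16:45.
Anders free within 09:30–17:00: 09:45–12:00, 15:15–17:00.
Bob ∩ Vera: 10:30–11:15, 11:30–12:15, 13:30–14:30, 15:15–15:30, 16:00–16:45.
Bob ∩ Vera ∩ Eitan: 10:30–11:15, 11:30–12:15, 13:30–14:30, 15:15–15:30.
Bob ∩ Vera ∩ Eitan ∩ Elena: 10:30–10:45, 12:00–12:15, 14:00–14:30, 15:15–15:30.
Bob ∩ Vera ∩ Eitan ∩ Elena ∩ Isla: 10:30–10:45, 14:00–14:15, 15:15–15:30.
Bob ∩ Vera ∩ Eitan ∩ Elena ∩ Isla ∩ Anders: 10:30–10:45, 15:15–15:30.
Common window lengths: 15, 15 min; longest is 15.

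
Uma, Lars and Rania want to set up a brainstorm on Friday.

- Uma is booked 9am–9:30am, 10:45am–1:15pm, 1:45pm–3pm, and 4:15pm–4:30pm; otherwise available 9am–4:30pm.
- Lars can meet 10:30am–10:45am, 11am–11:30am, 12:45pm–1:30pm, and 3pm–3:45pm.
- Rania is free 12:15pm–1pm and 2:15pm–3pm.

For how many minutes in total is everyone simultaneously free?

0 minutes

Uma free within 09:00–16:30: 09:30–10:45, 13:15–13:45, 15:00–16:15.
Uma ∩ Lars: 10:30–10:45, 13:15–13:30, 15:00–15:45.
Uma ∩ Lars ∩ Rania: (none).
Total common minutes: 0.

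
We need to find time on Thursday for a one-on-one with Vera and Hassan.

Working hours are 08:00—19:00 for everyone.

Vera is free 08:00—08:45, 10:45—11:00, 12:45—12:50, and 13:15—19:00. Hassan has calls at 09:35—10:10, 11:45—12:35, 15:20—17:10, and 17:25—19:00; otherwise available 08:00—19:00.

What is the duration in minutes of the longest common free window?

Hassan free within 08:00–19:00: 08:00–09:35, 10:10–11:45, 12:35–15:20, 17:10–17:25.
Vera ∩ Hassan: 08:00–08:45, 10:45–11:00, 12:45–12:50, 13:15–15:20, 17:10–17:25.
Common window lengths: 45, 15, 5, 125, 15 min; longest is 125.

125 minutes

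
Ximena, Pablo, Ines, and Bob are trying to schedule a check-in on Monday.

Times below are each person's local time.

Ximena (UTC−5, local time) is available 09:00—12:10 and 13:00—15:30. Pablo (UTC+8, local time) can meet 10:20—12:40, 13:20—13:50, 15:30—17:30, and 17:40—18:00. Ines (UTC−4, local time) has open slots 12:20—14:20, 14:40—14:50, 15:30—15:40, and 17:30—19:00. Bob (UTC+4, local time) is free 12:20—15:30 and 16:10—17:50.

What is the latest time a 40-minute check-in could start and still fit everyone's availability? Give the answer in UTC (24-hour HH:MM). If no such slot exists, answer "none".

Ximena → UTC: 14:00–17:10, 18:00–20:30.
Pablo → UTC: 02:20–04:40, 05:20–05:50, 07:30–09:30, 09:40–10:00.
Ines → UTC: 16:20–18:20, 18:40–18:50, 19:30–19:40, 21:30–23:00.
Bob → UTC: 08:20–11:30, 12:10–13:50.
Ximena ∩ Pablo: (none).
Ximena ∩ Pablo ∩ Ines: (none).
Ximena ∩ Pablo ∩ Ines ∩ Bob: (none).
Windows ≥ 40 min: (none).

none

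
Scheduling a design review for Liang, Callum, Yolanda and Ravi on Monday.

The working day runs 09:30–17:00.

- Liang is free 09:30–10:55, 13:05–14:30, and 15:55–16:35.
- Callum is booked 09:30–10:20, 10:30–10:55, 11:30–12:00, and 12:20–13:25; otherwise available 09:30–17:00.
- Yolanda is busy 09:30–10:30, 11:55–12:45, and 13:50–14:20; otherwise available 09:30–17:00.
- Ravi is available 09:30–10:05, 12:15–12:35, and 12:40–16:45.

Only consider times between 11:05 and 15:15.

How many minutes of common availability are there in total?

Callum free within 09:30–17:00: 10:20–10:30, 10:55–11:30, 12:00–12:20, 13:25–17:00.
Yolanda free within 09:30–17:00: 10:30–11:55, 12:45–13:50, 14:20–17:00.
Liang ∩ Callum: 10:20–10:30, 13:25–14:30, 15:55–16:35.
Liang ∩ Callum ∩ Yolanda: 13:25–13:50, 14:20–14:30, 15:55–16:35.
Liang ∩ Callum ∩ Yolanda ∩ Ravi: 13:25–13:50, 14:20–14:30, 15:55–16:35.
Restricted to 11:05–15:15: 13:25–13:50, 14:20–14:30.
Total common minutes: 25 + 10 = 35.

35 minutes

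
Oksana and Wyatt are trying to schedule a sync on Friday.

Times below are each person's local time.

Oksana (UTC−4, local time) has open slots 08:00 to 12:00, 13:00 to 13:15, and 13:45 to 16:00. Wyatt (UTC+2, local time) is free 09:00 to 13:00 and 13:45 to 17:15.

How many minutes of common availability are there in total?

195 minutes

Oksana → UTC: 12:00–16:00, 17:00–17:15, 17:45–20:00.
Wyatt → UTC: 07:00–11:00, 11:45–15:15.
Oksana ∩ Wyatt: 12:00–15:15.
Total common minutes: 195.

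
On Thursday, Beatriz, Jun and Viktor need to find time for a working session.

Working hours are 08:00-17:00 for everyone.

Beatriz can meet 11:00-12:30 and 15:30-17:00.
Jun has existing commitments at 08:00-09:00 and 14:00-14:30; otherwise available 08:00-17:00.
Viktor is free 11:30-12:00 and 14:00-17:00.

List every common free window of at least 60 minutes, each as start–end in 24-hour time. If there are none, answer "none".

15:30–17:00

Jun free within 08:00–17:00: 09:00–14:00, 14:30–17:00.
Beatriz ∩ Jun: 11:00–12:30, 15:30–17:00.
Beatriz ∩ Jun ∩ Viktor: 11:30–12:00, 15:30–17:00.
Windows ≥ 60 min: 15:30–17:00.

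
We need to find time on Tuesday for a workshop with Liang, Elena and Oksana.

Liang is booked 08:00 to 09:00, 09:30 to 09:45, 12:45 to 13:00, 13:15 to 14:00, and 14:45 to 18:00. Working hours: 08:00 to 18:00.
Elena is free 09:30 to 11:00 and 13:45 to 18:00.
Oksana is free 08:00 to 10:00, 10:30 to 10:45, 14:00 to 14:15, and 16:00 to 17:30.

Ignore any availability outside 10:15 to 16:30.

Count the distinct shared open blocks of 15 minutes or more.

Liang free within 08:00–18:00: 09:00–09:30, 09:45–12:45, 13:00–13:15, 14:00–14:45.
Liang ∩ Elena: 09:45–11:00, 14:00–14:45.
Liang ∩ Elena ∩ Oksana: 09:45–10:00, 10:30–10:45, 14:00–14:15.
Restricted to 10:15–16:30: 10:30–10:45, 14:00–14:15.
Windows ≥ 15 min: 10:30–10:45, 14:00–14:15.
That's 2 windows.

2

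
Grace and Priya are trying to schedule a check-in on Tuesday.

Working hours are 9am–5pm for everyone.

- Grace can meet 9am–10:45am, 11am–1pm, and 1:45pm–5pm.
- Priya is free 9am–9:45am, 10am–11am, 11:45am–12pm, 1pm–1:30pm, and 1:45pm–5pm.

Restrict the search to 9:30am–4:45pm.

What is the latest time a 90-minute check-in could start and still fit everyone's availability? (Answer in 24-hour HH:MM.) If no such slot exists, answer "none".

15:15

Grace ∩ Priya: 09:00–09:45, 10:00–10:45, 11:45–12:00, 13:45–17:00.
Restricted to 09:30–16:45: 09:30–09:45, 10:00–10:45, 11:45–12:00, 13:45–16:45.
Windows ≥ 90 min: 13:45–16:45.
Latest start in the last window 13:45–16:45 is 16:45 − 90 min = 15:15.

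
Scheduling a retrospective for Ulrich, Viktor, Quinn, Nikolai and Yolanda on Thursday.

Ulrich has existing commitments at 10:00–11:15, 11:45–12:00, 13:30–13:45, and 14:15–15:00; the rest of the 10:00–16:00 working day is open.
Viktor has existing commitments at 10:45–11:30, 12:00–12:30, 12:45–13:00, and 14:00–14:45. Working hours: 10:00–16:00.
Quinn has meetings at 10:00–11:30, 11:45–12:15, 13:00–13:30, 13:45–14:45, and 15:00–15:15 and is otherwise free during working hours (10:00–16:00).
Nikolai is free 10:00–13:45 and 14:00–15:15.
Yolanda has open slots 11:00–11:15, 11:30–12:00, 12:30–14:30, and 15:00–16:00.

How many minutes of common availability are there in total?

Ulrich free within 10:00–16:00: 11:15–11:45, 12:00–13:30, 13:45–14:15, 15:00–16:00.
Viktor free within 10:00–16:00: 10:00–10:45, 11:30–12:00, 12:30–12:45, 13:00–14:00, 14:45–16:00.
Quinn free within 10:00–16:00: 11:30–11:45, 12:15–13:00, 13:30–13:45, 14:45–15:00, 15:15–16:00.
Ulrich ∩ Viktor: 11:30–11:45, 12:30–12:45, 13:00–13:30, 13:45–14:00, 15:00–16:00.
Ulrich ∩ Viktor ∩ Quinn: 11:30–11:45, 12:30–12:45, 15:15–16:00.
Ulrich ∩ Viktor ∩ Quinn ∩ Nikolai: 11:30–11:45, 12:30–12:45.
Ulrich ∩ Viktor ∩ Quinn ∩ Nikolai ∩ Yolanda: 11:30–11:45, 12:30–12:45.
Total common minutes: 15 + 15 = 30.

30 minutes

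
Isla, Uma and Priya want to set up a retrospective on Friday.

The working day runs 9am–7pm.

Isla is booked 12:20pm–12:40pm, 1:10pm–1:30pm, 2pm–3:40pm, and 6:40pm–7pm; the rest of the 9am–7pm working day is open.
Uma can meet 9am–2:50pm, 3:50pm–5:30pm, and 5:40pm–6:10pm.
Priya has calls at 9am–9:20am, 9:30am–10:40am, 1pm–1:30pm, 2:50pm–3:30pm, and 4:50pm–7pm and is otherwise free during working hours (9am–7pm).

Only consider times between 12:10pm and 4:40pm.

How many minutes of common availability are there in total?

110 minutes

Isla free within 09:00–19:00: 09:00–12:20, 12:40–13:10, 13:30–14:00, 15:40–18:40.
Priya free within 09:00–19:00: 09:20–09:30, 10:40–13:00, 13:30–14:50, 15:30–16:50.
Isla ∩ Uma: 09:00–12:20, 12:40–13:10, 13:30–14:00, 15:50–17:30, 17:40–18:10.
Isla ∩ Uma ∩ Priya: 09:20–09:30, 10:40–12:20, 12:40–13:00, 13:30–14:00, 15:50–16:50.
Restricted to 12:10–16:40: 12:10–12:20, 12:40–13:00, 13:30–14:00, 15:50–16:40.
Total common minutes: 10 + 20 + 30 + 50 = 110.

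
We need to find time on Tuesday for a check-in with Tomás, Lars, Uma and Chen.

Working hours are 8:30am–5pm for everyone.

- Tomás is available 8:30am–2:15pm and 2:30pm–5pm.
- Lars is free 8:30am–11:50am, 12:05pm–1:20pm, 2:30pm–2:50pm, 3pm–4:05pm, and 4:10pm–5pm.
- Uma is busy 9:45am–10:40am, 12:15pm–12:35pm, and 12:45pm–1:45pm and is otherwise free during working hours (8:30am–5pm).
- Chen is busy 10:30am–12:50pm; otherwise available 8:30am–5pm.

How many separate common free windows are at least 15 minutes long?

4

Uma free within 08:30–17:00: 08:30–09:45, 10:40–12:15, 12:35–12:45, 13:45–17:00.
Chen free within 08:30–17:00: 08:30–10:30, 12:50–17:00.
Tomás ∩ Lars: 08:30–11:50, 12:05–13:20, 14:30–14:50, 15:00–16:05, 16:10–17:00.
Tomás ∩ Lars ∩ Uma: 08:30–09:45, 10:40–11:50, 12:05–12:15, 12:35–12:45, 14:30–14:50, 15:00–16:05, 16:10–17:00.
Tomás ∩ Lars ∩ Uma ∩ Chen: 08:30–09:45, 14:30–14:50, 15:00–16:05, 16:10–17:00.
Windows ≥ 15 min: 08:30–09:45, 14:30–14:50, 15:00–16:05, 16:10–17:00.
That's 4 windows.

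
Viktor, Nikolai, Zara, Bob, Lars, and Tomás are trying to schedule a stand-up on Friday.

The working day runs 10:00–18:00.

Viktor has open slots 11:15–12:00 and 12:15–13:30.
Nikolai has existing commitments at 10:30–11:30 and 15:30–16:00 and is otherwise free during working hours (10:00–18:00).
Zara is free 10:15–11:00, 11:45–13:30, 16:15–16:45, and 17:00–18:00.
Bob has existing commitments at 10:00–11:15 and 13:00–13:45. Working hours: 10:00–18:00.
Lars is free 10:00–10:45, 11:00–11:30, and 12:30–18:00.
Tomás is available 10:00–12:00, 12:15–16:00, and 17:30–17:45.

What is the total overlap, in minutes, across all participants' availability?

30 minutes

Nikolai free within 10:00–18:00: 10:00–10:30, 11:30–15:30, 16:00–18:00.
Bob free within 10:00–18:00: 11:15–13:00, 13:45–18:00.
Viktor ∩ Nikolai: 11:30–12:00, 12:15–13:30.
Viktor ∩ Nikolai ∩ Zara: 11:45–12:00, 12:15–13:30.
Viktor ∩ Nikolai ∩ Zara ∩ Bob: 11:45–12:00, 12:15–13:00.
Viktor ∩ Nikolai ∩ Zara ∩ Bob ∩ Lars: 12:30–13:00.
Viktor ∩ Nikolai ∩ Zara ∩ Bob ∩ Lars ∩ Tomás: 12:30–13:00.
Total common minutes: 30.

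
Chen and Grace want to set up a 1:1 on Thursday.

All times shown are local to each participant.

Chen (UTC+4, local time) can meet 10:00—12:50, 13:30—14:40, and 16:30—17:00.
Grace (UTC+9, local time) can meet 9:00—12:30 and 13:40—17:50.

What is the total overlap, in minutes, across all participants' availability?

170 minutes

Chen → UTC: 06:00–08:50, 09:30–10:40, 12:30–13:00.
Grace → UTC: 00:00–03:30, 04:40–08:50.
Chen ∩ Grace: 06:00–08:50.
Total common minutes: 170.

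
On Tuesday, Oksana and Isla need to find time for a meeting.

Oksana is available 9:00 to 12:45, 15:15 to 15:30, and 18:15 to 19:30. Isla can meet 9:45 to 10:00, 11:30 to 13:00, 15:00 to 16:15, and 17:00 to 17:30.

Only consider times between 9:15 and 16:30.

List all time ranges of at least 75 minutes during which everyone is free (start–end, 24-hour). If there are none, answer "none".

Oksana ∩ Isla: 09:45–10:00, 11:30–12:45, 15:15–15:30.
Restricted to 09:15–16:30: 09:45–10:00, 11:30–12:45, 15:15–15:30.
Windows ≥ 75 min: 11:30–12:45.

11:30–12:45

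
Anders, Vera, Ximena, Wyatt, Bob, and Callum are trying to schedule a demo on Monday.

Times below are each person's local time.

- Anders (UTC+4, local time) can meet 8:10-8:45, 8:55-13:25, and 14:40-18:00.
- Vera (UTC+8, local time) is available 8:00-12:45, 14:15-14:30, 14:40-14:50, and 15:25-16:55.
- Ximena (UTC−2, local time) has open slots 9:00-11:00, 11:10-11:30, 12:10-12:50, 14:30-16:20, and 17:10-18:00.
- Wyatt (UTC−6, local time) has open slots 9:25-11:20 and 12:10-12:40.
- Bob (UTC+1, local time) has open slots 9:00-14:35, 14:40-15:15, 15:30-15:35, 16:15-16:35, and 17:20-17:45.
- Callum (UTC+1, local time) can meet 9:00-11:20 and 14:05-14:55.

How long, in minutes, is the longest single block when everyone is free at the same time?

Anders → UTC: 04:10–04:45, 04:55–09:25, 10:40–14:00.
Vera → UTC: 00:00–04:45, 06:15–06:30, 06:40–06:50, 07:25–08:55.
Ximena → UTC: 11:00–13:00, 13:10–13:30, 14:10–14:50, 16:30–18:20, 19:10–20:00.
Wyatt → UTC: 15:25–17:20, 18:10–18:40.
Bob → UTC: 08:00–13:35, 13:40–14:15, 14:30–14:35, 15:15–15:35, 16:20–16:45.
Callum → UTC: 08:00–10:20, 13:05–13:55.
Anders ∩ Vera: 04:10–04:45, 06:15–06:30, 06:40–06:50, 07:25–08:55.
Anders ∩ Vera ∩ Ximena: (none).
Anders ∩ Vera ∩ Ximena ∩ Wyatt: (none).
Anders ∩ Vera ∩ Ximena ∩ Wyatt ∩ Bob: (none).
Anders ∩ Vera ∩ Ximena ∩ Wyatt ∩ Bob ∩ Callum: (none).
No common window.

0 minutes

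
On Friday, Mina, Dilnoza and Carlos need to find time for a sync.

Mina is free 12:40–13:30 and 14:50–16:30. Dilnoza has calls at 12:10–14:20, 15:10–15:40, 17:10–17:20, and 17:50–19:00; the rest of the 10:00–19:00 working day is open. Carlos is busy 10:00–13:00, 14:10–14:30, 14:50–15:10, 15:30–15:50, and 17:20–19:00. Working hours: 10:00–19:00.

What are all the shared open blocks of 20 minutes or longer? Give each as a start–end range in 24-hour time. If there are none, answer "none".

15:50–16:30

Dilnoza free within 10:00–19:00: 10:00–12:10, 14:20–15:10, 15:40–17:10, 17:20–17:50.
Carlos free within 10:00–19:00: 13:00–14:10, 14:30–14:50, 15:10–15:30, 15:50–17:20.
Mina ∩ Dilnoza: 14:50–15:10, 15:40–16:30.
Mina ∩ Dilnoza ∩ Carlos: 15:50–16:30.
Windows ≥ 20 min: 15:50–16:30.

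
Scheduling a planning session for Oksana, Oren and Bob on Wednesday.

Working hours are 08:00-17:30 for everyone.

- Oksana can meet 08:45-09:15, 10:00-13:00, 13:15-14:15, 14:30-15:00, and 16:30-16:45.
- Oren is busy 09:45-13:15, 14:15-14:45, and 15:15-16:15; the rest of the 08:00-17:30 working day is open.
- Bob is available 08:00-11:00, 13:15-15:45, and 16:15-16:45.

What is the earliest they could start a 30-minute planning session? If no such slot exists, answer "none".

Oren free within 08:00–17:30: 08:00–09:45, 13:15–14:15, 14:45–15:15, 16:15–17:30.
Oksana ∩ Oren: 08:45–09:15, 13:15–14:15, 14:45–15:00, 16:30–16:45.
Oksana ∩ Oren ∩ Bob: 08:45–09:15, 13:15–14:15, 14:45–15:00, 16:30–16:45.
Windows ≥ 30 min: 08:45–09:15, 13:15–14:15.
Earliest such window starts at 08:45.

08:45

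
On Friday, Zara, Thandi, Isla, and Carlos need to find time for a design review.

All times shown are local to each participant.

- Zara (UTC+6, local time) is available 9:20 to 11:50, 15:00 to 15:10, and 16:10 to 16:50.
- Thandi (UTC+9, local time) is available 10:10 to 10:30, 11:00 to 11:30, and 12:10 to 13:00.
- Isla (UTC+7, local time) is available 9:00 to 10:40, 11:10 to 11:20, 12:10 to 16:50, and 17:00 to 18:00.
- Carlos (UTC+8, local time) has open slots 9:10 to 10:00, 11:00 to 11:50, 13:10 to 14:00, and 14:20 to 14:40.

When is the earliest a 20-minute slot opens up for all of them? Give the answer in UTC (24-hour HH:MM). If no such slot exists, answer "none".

Zara → UTC: 03:20–05:50, 09:00–09:10, 10:10–10:50.
Thandi → UTC: 01:10–01:30, 02:00–02:30, 03:10–04:00.
Isla → UTC: 02:00–03:40, 04:10–04:20, 05:10–09:50, 10:00–11:00.
Carlos → UTC: 01:10–02:00, 03:00–03:50, 05:10–06:00, 06:20–06:40.
Zara ∩ Thandi: 03:20–04:00.
Zara ∩ Thandi ∩ Isla: 03:20–03:40.
Zara ∩ Thandi ∩ Isla ∩ Carlos: 03:20–03:40.
Windows ≥ 20 min: 03:20–03:40.
Earliest such window starts at 03:20.

03:20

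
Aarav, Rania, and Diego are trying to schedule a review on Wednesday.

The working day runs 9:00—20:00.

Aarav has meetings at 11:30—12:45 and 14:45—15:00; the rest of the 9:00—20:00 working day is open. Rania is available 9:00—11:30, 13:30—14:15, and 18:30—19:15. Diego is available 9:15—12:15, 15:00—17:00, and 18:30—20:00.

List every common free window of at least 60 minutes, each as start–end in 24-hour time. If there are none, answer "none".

Aarav free within 09:00–20:00: 09:00–11:30, 12:45–14:45, 15:00–20:00.
Aarav ∩ Rania: 09:00–11:30, 13:30–14:15, 18:30–19:15.
Aarav ∩ Rania ∩ Diego: 09:15–11:30, 18:30–19:15.
Windows ≥ 60 min: 09:15–11:30.

09:15–11:30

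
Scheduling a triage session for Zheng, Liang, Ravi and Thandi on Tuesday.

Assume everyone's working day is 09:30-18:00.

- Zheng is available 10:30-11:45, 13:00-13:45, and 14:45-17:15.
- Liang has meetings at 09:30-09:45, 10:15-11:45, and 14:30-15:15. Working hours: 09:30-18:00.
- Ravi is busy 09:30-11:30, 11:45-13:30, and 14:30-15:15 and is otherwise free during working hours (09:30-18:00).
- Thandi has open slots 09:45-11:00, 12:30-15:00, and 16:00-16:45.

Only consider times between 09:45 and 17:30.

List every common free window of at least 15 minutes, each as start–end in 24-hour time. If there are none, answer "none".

13:30–13:45, 16:00–16:45

Liang free within 09:30–18:00: 09:45–10:15, 11:45–14:30, 15:15–18:00.
Ravi free within 09:30–18:00: 11:30–11:45, 13:30–14:30, 15:15–18:00.
Zheng ∩ Liang: 13:00–13:45, 15:15–17:15.
Zheng ∩ Liang ∩ Ravi: 13:30–13:45, 15:15–17:15.
Zheng ∩ Liang ∩ Ravi ∩ Thandi: 13:30–13:45, 16:00–16:45.
Restricted to 09:45–17:30: 13:30–13:45, 16:00–16:45.
Windows ≥ 15 min: 13:30–13:45, 16:00–16:45.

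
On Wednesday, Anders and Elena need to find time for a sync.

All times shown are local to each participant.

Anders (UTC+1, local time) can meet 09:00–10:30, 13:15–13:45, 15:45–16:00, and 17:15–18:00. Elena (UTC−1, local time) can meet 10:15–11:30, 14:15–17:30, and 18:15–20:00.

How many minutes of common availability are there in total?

60 minutes

Anders → UTC: 08:00–09:30, 12:15–12:45, 14:45–15:00, 16:15–17:00.
Elena → UTC: 11:15–12:30, 15:15–18:30, 19:15–21:00.
Anders ∩ Elena: 12:15–12:30, 16:15–17:00.
Total common minutes: 15 + 45 = 60.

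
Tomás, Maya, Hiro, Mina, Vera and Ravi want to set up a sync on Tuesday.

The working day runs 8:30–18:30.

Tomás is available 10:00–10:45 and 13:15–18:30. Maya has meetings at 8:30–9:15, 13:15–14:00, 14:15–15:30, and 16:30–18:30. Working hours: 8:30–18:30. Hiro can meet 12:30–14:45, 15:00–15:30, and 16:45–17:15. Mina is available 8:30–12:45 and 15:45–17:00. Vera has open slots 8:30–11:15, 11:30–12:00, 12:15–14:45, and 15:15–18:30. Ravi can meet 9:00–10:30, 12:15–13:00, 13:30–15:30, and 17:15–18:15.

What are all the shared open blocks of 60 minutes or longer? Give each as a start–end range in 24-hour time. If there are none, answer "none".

Maya free within 08:30–18:30: 09:15–13:15, 14:00–14:15, 15:30–16:30.
Tomás ∩ Maya: 10:00–10:45, 14:00–14:15, 15:30–16:30.
Tomás ∩ Maya ∩ Hiro: 14:00–14:15.
Tomás ∩ Maya ∩ Hiro ∩ Mina: (none).
Tomás ∩ Maya ∩ Hiro ∩ Mina ∩ Vera: (none).
Tomás ∩ Maya ∩ Hiro ∩ Mina ∩ Vera ∩ Ravi: (none).
Windows ≥ 60 min: (none).

none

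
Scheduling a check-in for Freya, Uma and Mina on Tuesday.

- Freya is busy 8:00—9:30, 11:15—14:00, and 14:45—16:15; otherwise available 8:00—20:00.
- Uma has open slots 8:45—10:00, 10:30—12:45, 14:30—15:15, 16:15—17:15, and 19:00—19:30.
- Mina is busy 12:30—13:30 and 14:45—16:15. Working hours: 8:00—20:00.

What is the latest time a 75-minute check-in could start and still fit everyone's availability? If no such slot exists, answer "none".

none

Freya free within 08:00–20:00: 09:30–11:15, 14:00–14:45, 16:15–20:00.
Mina free within 08:00–20:00: 08:00–12:30, 13:30–14:45, 16:15–20:00.
Freya ∩ Uma: 09:30–10:00, 10:30–11:15, 14:30–14:45, 16:15–17:15, 19:00–19:30.
Freya ∩ Uma ∩ Mina: 09:30–10:00, 10:30–11:15, 14:30–14:45, 16:15–17:15, 19:00–19:30.
Windows ≥ 75 min: (none).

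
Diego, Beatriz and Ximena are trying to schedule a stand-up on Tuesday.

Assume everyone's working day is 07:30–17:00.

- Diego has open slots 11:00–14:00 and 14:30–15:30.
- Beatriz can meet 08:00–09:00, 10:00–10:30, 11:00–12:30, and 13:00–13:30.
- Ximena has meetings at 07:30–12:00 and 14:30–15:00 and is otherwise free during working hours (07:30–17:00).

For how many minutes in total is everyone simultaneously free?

60 minutes

Ximena free within 07:30–17:00: 12:00–14:30, 15:00–17:00.
Diego ∩ Beatriz: 11:00–12:30, 13:00–13:30.
Diego ∩ Beatriz ∩ Ximena: 12:00–12:30, 13:00–13:30.
Total common minutes: 30 + 30 = 60.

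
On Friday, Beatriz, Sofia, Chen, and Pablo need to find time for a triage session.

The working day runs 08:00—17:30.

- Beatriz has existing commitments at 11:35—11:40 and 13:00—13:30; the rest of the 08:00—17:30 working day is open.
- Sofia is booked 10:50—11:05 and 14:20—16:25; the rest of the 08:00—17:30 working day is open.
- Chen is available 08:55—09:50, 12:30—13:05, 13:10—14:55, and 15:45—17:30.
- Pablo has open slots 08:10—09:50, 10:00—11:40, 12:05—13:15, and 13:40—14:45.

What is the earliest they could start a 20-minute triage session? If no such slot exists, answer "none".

Beatriz free within 08:00–17:30: 08:00–11:35, 11:40–13:00, 13:30–17:30.
Sofia free within 08:00–17:30: 08:00–10:50, 11:05–14:20, 16:25–17:30.
Beatriz ∩ Sofia: 08:00–10:50, 11:05–11:35, 11:40–13:00, 13:30–14:20, 16:25–17:30.
Beatriz ∩ Sofia ∩ Chen: 08:55–09:50, 12:30–13:00, 13:30–14:20, 16:25–17:30.
Beatriz ∩ Sofia ∩ Chen ∩ Pablo: 08:55–09:50, 12:30–13:00, 13:40–14:20.
Windows ≥ 20 min: 08:55–09:50, 12:30–13:00, 13:40–14:20.
Earliest such window starts at 08:55.

08:55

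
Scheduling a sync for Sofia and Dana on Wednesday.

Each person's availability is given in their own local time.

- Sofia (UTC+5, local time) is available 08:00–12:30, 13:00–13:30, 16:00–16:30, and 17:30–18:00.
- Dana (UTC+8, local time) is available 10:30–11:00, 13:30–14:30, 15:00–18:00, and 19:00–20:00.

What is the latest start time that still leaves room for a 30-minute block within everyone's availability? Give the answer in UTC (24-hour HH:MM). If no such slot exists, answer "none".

11:00

Sofia → UTC: 03:00–07:30, 08:00–08:30, 11:00–11:30, 12:30–13:00.
Dana → UTC: 02:30–03:00, 05:30–06:30, 07:00–10:00, 11:00–12:00.
Sofia ∩ Dana: 05:30–06:30, 07:00–07:30, 08:00–08:30, 11:00–11:30.
Windows ≥ 30 min: 05:30–06:30, 07:00–07:30, 08:00–08:30, 11:00–11:30.
Latest start in the last window 11:00–11:30 is 11:30 − 30 min = 11:00.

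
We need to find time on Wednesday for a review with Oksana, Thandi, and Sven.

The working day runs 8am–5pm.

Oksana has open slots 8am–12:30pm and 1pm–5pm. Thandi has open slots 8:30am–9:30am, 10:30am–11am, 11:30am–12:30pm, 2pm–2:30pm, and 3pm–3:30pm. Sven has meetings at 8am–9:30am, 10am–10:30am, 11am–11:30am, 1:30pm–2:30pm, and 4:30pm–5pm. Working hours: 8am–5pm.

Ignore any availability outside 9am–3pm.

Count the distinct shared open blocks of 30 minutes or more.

2

Sven free within 08:00–17:00: 09:30–10:00, 10:30–11:00, 11:30–13:30, 14:30–16:30.
Oksana ∩ Thandi: 08:30–09:30, 10:30–11:00, 11:30–12:30, 14:00–14:30, 15:00–15:30.
Oksana ∩ Thandi ∩ Sven: 10:30–11:00, 11:30–12:30, 15:00–15:30.
Restricted to 09:00–15:00: 10:30–11:00, 11:30–12:30.
Windows ≥ 30 min: 10:30–11:00, 11:30–12:30.
That's 2 windows.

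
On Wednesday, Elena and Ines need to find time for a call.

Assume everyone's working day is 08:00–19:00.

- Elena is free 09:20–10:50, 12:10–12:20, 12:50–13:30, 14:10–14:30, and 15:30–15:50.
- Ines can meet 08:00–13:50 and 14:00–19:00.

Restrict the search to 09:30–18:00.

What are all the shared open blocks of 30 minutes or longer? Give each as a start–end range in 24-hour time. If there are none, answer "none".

09:30–10:50, 12:50–13:30

Elena ∩ Ines: 09:20–10:50, 12:10–12:20, 12:50–13:30, 14:10–14:30, 15:30–15:50.
Restricted to 09:30–18:00: 09:30–10:50, 12:10–12:20, 12:50–13:30, 14:10–14:30, 15:30–15:50.
Windows ≥ 30 min: 09:30–10:50, 12:50–13:30.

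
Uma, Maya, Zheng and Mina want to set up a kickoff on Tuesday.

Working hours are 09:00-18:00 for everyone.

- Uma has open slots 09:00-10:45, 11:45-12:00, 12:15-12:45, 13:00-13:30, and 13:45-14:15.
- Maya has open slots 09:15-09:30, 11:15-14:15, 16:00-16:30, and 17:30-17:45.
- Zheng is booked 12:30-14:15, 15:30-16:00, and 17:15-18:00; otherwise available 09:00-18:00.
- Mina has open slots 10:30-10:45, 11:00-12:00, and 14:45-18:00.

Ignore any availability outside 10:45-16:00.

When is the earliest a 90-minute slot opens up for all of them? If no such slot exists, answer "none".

Zheng free within 09:00–18:00: 09:00–12:30, 14:15–15:30, 16:00–17:15.
Uma ∩ Maya: 09:15–09:30, 11:45–12:00, 12:15–12:45, 13:00–13:30, 13:45–14:15.
Uma ∩ Maya ∩ Zheng: 09:15–09:30, 11:45–12:00, 12:15–12:30.
Uma ∩ Maya ∩ Zheng ∩ Mina: 11:45–12:00.
Restricted to 10:45–16:00: 11:45–12:00.
Windows ≥ 90 min: (none).

none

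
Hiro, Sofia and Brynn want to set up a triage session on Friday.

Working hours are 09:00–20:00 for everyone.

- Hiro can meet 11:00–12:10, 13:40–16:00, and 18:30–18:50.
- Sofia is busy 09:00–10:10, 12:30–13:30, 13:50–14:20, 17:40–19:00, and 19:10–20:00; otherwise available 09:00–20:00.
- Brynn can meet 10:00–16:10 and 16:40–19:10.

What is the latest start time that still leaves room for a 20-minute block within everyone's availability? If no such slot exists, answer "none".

15:40

Sofia free within 09:00–20:00: 10:10–12:30, 13:30–13:50, 14:20–17:40, 19:00–19:10.
Hiro ∩ Sofia: 11:00–12:10, 13:40–13:50, 14:20–16:00.
Hiro ∩ Sofia ∩ Brynn: 11:00–12:10, 13:40–13:50, 14:20–16:00.
Windows ≥ 20 min: 11:00–12:10, 14:20–16:00.
Latest start in the last window 14:20–16:00 is 16:00 − 20 min = 15:40.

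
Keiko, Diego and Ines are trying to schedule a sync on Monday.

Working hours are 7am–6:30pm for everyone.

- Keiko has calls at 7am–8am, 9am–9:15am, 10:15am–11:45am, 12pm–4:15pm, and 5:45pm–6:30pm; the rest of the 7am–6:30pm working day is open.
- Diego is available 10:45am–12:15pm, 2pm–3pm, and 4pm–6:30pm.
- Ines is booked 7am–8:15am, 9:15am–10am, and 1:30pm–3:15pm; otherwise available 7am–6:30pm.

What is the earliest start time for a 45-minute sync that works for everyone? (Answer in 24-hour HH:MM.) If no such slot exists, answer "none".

Keiko free within 07:00–18:30: 08:00–09:00, 09:15–10:15, 11:45–12:00, 16:15–17:45.
Ines free within 07:00–18:30: 08:15–09:15, 10:00–13:30, 15:15–18:30.
Keiko ∩ Diego: 11:45–12:00, 16:15–17:45.
Keiko ∩ Diego ∩ Ines: 11:45–12:00, 16:15–17:45.
Windows ≥ 45 min: 16:15–17:45.
Earliest such window starts at 16:15.

16:15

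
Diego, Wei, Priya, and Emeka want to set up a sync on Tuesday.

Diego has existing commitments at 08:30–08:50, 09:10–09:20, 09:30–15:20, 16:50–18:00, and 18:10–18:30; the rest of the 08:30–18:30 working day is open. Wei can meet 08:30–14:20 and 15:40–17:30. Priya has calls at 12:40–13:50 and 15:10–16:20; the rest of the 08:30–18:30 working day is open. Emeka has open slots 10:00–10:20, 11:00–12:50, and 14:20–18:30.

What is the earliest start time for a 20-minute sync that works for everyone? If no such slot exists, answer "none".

16:20

Diego free within 08:30–18:30: 08:50–09:10, 09:20–09:30, 15:20–16:50, 18:00–18:10.
Priya free within 08:30–18:30: 08:30–12:40, 13:50–15:10, 16:20–18:30.
Diego ∩ Wei: 08:50–09:10, 09:20–09:30, 15:40–16:50.
Diego ∩ Wei ∩ Priya: 08:50–09:10, 09:20–09:30, 16:20–16:50.
Diego ∩ Wei ∩ Priya ∩ Emeka: 16:20–16:50.
Windows ≥ 20 min: 16:20–16:50.
Earliest such window starts at 16:20.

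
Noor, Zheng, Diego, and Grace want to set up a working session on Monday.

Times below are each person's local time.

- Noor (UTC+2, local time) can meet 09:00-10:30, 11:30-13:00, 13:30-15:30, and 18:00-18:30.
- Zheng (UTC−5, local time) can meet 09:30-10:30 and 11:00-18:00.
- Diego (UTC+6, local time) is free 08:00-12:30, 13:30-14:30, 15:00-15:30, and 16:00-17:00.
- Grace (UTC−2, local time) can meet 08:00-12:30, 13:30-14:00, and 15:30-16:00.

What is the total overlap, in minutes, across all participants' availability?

0 minutes

Noor → UTC: 07:00–08:30, 09:30–11:00, 11:30–13:30, 16:00–16:30.
Zheng → UTC: 14:30–15:30, 16:00–23:00.
Diego → UTC: 02:00–06:30, 07:30–08:30, 09:00–09:30, 10:00–11:00.
Grace → UTC: 10:00–14:30, 15:30–16:00, 17:30–18:00.
Noor ∩ Zheng: 16:00–16:30.
Noor ∩ Zheng ∩ Diego: (none).
Noor ∩ Zheng ∩ Diego ∩ Grace: (none).
Total common minutes: 0.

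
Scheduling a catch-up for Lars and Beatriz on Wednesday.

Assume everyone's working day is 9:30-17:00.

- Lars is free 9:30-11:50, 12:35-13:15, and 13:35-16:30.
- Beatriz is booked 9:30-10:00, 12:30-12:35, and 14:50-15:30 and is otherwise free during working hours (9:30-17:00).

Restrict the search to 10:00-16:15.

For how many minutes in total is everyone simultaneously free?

Beatriz free within 09:30–17:00: 10:00–12:30, 12:35–14:50, 15:30–17:00.
Lars ∩ Beatriz: 10:00–11:50, 12:35–13:15, 13:35–14:50, 15:30–16:30.
Restricted to 10:00–16:15: 10:00–11:50, 12:35–13:15, 13:35–14:50, 15:30–16:15.
Total common minutes: 110 + 40 + 75 + 45 = 270.

270 minutes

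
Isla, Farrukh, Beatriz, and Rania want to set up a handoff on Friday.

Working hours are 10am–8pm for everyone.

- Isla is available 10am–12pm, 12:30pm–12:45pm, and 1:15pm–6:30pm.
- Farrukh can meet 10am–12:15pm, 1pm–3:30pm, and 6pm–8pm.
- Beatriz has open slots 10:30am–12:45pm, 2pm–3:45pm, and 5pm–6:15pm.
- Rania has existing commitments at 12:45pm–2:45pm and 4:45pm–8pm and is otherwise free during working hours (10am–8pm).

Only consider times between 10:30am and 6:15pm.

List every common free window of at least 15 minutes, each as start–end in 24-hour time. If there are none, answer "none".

10:30–12:00, 14:45–15:30

Rania free within 10:00–20:00: 10:00–12:45, 14:45–16:45.
Isla ∩ Farrukh: 10:00–12:00, 13:15–15:30, 18:00–18:30.
Isla ∩ Farrukh ∩ Beatriz: 10:30–12:00, 14:00–15:30, 18:00–18:15.
Isla ∩ Farrukh ∩ Beatriz ∩ Rania: 10:30–12:00, 14:45–15:30.
Restricted to 10:30–18:15: 10:30–12:00, 14:45–15:30.
Windows ≥ 15 min: 10:30–12:00, 14:45–15:30.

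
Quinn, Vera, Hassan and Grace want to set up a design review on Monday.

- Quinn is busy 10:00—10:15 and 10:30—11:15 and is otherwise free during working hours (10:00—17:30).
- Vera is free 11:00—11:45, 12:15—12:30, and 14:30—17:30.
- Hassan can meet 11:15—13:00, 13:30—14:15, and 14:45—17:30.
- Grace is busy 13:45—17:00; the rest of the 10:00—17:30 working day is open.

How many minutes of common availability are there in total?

75 minutes

Quinn free within 10:00–17:30: 10:15–10:30, 11:15–17:30.
Grace free within 10:00–17:30: 10:00–13:45, 17:00–17:30.
Quinn ∩ Vera: 11:15–11:45, 12:15–12:30, 14:30–17:30.
Quinn ∩ Vera ∩ Hassan: 11:15–11:45, 12:15–12:30, 14:45–17:30.
Quinn ∩ Vera ∩ Hassan ∩ Grace: 11:15–11:45, 12:15–12:30, 17:00–17:30.
Total common minutes: 30 + 15 + 30 = 75.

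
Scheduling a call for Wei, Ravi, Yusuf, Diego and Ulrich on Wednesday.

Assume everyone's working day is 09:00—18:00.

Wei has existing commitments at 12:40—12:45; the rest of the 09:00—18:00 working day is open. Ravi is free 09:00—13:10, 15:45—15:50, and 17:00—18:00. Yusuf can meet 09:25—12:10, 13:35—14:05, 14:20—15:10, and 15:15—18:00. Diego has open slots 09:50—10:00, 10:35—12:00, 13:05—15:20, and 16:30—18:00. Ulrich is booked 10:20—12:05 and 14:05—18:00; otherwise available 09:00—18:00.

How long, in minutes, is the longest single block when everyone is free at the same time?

Wei free within 09:00–18:00: 09:00–12:40, 12:45–18:00.
Ulrich free within 09:00–18:00: 09:00–10:20, 12:05–14:05.
Wei ∩ Ravi: 09:00–12:40, 12:45–13:10, 15:45–15:50, 17:00–18:00.
Wei ∩ Ravi ∩ Yusuf: 09:25–12:10, 15:45–15:50, 17:00–18:00.
Wei ∩ Ravi ∩ Yusuf ∩ Diego: 09:50–10:00, 10:35–12:00, 17:00–18:00.
Wei ∩ Ravi ∩ Yusuf ∩ Diego ∩ Ulrich: 09:50–10:00.
Single common window of 10 minutes.

10 minutes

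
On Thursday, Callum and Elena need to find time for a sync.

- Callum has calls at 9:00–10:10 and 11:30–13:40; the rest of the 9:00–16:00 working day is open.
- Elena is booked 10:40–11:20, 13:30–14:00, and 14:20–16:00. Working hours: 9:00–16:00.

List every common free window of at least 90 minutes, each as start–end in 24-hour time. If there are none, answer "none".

none

Callum free within 09:00–16:00: 10:10–11:30, 13:40–16:00.
Elena free within 09:00–16:00: 09:00–10:40, 11:20–13:30, 14:00–14:20.
Callum ∩ Elena: 10:10–10:40, 11:20–11:30, 14:00–14:20.
Windows ≥ 90 min: (none).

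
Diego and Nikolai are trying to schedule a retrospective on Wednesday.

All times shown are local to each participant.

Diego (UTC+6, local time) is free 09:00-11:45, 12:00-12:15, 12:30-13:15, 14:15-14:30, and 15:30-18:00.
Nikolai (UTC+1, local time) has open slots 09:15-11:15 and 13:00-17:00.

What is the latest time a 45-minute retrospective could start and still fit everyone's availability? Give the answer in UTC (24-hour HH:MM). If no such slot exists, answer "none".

09:30

Diego → UTC: 03:00–05:45, 06:00–06:15, 06:30–07:15, 08:15–08:30, 09:30–12:00.
Nikolai → UTC: 08:15–10:15, 12:00–16:00.
Diego ∩ Nikolai: 08:15–08:30, 09:30–10:15.
Windows ≥ 45 min: 09:30–10:15.
Latest start in the last window 09:30–10:15 is 10:15 − 45 min = 09:30.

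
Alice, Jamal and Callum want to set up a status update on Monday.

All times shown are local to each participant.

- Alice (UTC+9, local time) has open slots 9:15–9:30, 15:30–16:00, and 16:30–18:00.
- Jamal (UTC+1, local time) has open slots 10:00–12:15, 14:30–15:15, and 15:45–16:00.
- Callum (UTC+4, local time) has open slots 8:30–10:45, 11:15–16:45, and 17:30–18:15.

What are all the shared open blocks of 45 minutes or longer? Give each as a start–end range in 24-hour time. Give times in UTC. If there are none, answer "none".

none

Alice → UTC: 00:15–00:30, 06:30–07:00, 07:30–09:00.
Jamal → UTC: 09:00–11:15, 13:30–14:15, 14:45–15:00.
Callum → UTC: 04:30–06:45, 07:15–12:45, 13:30–14:15.
Alice ∩ Jamal: (none).
Alice ∩ Jamal ∩ Callum: (none).
Windows ≥ 45 min: (none).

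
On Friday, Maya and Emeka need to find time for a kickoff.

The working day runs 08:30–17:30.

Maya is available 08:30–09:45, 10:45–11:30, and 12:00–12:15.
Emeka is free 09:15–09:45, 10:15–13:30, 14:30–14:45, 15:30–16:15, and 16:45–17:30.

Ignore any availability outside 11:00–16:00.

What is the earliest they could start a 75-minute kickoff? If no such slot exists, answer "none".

none

Maya ∩ Emeka: 09:15–09:45, 10:45–11:30, 12:00–12:15.
Restricted to 11:00–16:00: 11:00–11:30, 12:00–12:15.
Windows ≥ 75 min: (none).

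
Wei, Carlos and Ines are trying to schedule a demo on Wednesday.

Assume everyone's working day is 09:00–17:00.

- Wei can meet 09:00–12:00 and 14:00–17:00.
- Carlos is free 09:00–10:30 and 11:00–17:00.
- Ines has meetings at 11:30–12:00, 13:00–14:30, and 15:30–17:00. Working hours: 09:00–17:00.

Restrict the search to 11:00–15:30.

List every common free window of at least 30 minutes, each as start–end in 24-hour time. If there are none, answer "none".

11:00–11:30, 14:30–15:30

Ines free within 09:00–17:00: 09:00–11:30, 12:00–13:00, 14:30–15:30.
Wei ∩ Carlos: 09:00–10:30, 11:00–12:00, 14:00–17:00.
Wei ∩ Carlos ∩ Ines: 09:00–10:30, 11:00–11:30, 14:30–15:30.
Restricted to 11:00–15:30: 11:00–11:30, 14:30–15:30.
Windows ≥ 30 min: 11:00–11:30, 14:30–15:30.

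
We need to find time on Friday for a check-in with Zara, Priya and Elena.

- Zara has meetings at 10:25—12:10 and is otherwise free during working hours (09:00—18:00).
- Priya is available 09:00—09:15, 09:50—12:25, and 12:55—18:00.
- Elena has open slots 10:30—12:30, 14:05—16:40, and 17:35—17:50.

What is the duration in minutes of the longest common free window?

155 minutes

Zara free within 09:00–18:00: 09:00–10:25, 12:10–18:00.
Zara ∩ Priya: 09:00–09:15, 09:50–10:25, 12:10–12:25, 12:55–18:00.
Zara ∩ Priya ∩ Elena: 12:10–12:25, 14:05–16:40, 17:35–17:50.
Common window lengths: 15, 155, 15 min; longest is 155.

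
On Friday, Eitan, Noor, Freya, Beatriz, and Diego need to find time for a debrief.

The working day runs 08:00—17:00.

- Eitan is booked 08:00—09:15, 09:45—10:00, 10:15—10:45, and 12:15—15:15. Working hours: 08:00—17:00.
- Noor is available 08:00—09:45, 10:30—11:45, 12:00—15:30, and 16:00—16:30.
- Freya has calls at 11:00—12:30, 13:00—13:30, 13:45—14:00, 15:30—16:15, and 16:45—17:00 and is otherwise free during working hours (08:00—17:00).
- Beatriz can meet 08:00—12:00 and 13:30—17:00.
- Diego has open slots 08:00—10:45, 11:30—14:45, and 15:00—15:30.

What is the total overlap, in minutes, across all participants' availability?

45 minutes

Eitan free within 08:00–17:00: 09:15–09:45, 10:00–10:15, 10:45–12:15, 15:15–17:00.
Freya free within 08:00–17:00: 08:00–11:00, 12:30–13:00, 13:30–13:45, 14:00–15:30, 16:15–16:45.
Eitan ∩ Noor: 09:15–09:45, 10:45–11:45, 12:00–12:15, 15:15–15:30, 16:00–16:30.
Eitan ∩ Noor ∩ Freya: 09:15–09:45, 10:45–11:00, 15:15–15:30, 16:15–16:30.
Eitan ∩ Noor ∩ Freya ∩ Beatriz: 09:15–09:45, 10:45–11:00, 15:15–15:30, 16:15–16:30.
Eitan ∩ Noor ∩ Freya ∩ Beatriz ∩ Diego: 09:15–09:45, 15:15–15:30.
Total common minutes: 30 + 15 = 45.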